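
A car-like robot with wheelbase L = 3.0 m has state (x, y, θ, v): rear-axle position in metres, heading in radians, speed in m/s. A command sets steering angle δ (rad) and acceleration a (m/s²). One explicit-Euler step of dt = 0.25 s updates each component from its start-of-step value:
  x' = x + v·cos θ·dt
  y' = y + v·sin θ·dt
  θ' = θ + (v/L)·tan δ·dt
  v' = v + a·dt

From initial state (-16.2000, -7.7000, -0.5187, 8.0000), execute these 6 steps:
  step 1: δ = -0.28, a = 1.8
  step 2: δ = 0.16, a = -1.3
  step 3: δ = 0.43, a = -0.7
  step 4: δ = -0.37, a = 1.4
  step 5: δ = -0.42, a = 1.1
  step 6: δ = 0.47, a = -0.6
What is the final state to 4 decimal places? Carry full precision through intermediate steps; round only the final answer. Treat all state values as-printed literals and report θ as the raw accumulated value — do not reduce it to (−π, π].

(-6.0870, -14.4578, -0.4891, 8.4250)

after step 1 (δ=-0.28, a=1.8): (-14.463071, -8.691503, -0.710403, 8.450000)
after step 2 (δ=0.16, a=-1.3): (-12.861587, -10.069147, -0.596765, 8.125000)
after step 3 (δ=0.43, a=-0.7): (-11.181422, -11.210648, -0.286240, 7.950000)
after step 4 (δ=-0.37, a=1.4): (-9.274789, -11.771813, -0.543200, 8.300000)
after step 5 (δ=-0.42, a=1.1): (-7.498466, -12.844334, -0.852079, 8.575000)
after step 6 (δ=0.47, a=-0.6): (-6.086978, -14.457829, -0.489095, 8.425000)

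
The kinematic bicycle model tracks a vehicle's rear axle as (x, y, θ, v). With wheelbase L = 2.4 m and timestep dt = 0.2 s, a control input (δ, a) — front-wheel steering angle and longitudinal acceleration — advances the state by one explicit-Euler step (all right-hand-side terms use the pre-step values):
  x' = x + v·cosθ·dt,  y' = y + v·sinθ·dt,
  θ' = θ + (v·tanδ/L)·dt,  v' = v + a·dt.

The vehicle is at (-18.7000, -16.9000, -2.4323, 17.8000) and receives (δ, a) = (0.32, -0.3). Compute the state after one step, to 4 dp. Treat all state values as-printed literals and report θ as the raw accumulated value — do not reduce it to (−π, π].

x' = -18.7000 + 17.8000·cos(-2.4323)·0.2 = -21.4014
y' = -16.9000 + 17.8000·sin(-2.4323)·0.2 = -19.2186
θ' = -2.4323 + (17.8000/2.4)·tan(0.32)·0.2 = -1.9407
v' = 17.8000 − 0.3000·0.2 = 17.7400

(-21.4014, -19.2186, -1.9407, 17.7400)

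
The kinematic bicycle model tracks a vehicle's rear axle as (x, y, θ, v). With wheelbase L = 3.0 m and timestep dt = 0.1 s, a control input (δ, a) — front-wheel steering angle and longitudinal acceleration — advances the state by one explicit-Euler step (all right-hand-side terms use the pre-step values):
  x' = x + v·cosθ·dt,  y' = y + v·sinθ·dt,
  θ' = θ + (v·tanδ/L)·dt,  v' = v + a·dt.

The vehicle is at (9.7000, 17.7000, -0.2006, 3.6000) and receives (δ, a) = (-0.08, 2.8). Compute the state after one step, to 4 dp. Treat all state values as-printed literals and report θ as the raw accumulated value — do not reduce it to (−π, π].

(10.0528, 17.6283, -0.2102, 3.8800)

x' = 9.7000 + 3.6000·cos(-0.2006)·0.1 = 10.0528
y' = 17.7000 + 3.6000·sin(-0.2006)·0.1 = 17.6283
θ' = -0.2006 + (3.6000/3.0)·tan(-0.08)·0.1 = -0.2102
v' = 3.6000 + 2.8000·0.1 = 3.8800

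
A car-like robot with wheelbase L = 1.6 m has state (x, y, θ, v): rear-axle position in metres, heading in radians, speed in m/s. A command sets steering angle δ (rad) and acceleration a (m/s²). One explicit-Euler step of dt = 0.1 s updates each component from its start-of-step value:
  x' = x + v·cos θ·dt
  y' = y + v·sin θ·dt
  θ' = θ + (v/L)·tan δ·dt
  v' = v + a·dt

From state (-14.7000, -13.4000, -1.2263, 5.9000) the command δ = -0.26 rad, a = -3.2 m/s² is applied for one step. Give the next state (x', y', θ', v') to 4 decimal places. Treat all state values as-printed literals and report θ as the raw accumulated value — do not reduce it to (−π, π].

x' = -14.7000 + 5.9000·cos(-1.2263)·0.1 = -14.5007
y' = -13.4000 + 5.9000·sin(-1.2263)·0.1 = -13.9553
θ' = -1.2263 + (5.9000/1.6)·tan(-0.26)·0.1 = -1.3244
v' = 5.9000 − 3.2000·0.1 = 5.5800

(-14.5007, -13.9553, -1.3244, 5.5800)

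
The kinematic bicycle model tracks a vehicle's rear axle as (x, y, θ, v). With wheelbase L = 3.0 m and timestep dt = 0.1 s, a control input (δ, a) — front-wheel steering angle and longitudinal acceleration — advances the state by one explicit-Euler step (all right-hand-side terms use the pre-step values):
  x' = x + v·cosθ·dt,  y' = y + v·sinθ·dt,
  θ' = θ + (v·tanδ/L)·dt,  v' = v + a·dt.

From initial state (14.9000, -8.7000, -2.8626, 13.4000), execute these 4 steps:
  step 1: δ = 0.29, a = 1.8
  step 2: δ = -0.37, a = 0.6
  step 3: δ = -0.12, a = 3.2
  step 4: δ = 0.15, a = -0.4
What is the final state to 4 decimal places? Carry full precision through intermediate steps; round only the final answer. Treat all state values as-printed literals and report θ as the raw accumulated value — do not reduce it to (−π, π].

after step 1 (δ=0.29, a=1.8): (13.611813, -9.069019, -2.729309, 13.580000)
after step 2 (δ=-0.37, a=0.6): (12.367603, -9.613173, -2.904882, 13.640000)
after step 3 (δ=-0.12, a=3.2): (11.041638, -9.933040, -2.959705, 13.960000)
after step 4 (δ=0.15, a=-0.4): (9.668667, -10.185558, -2.889377, 13.920000)

(9.6687, -10.1856, -2.8894, 13.9200)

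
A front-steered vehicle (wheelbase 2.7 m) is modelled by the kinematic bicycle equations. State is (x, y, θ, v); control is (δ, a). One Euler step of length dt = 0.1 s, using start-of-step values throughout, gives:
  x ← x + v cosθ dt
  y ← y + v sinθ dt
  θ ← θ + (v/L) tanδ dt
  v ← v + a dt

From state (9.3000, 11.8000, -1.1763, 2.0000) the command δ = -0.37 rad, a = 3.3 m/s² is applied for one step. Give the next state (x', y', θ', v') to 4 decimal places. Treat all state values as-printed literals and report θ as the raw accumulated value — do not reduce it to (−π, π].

(9.3769, 11.6154, -1.2050, 2.3300)

x' = 9.3000 + 2.0000·cos(-1.1763)·0.1 = 9.3769
y' = 11.8000 + 2.0000·sin(-1.1763)·0.1 = 11.6154
θ' = -1.1763 + (2.0000/2.7)·tan(-0.37)·0.1 = -1.2050
v' = 2.0000 + 3.3000·0.1 = 2.3300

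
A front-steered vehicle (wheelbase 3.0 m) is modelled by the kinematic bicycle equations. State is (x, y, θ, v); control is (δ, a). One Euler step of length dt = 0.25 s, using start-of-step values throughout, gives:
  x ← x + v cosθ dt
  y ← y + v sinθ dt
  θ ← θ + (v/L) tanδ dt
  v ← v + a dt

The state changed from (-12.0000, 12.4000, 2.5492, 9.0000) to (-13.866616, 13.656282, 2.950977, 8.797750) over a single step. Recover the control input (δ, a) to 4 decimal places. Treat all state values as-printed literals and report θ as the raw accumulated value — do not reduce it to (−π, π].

δ = 0.4918, a = -0.8090

a = (v'−v)/dt = (-0.202250)/0.25 = -0.8090
Δθ = θ'−θ = 0.401777;  (v·dt/L) = 9.0000·0.25/3.0 = 0.750000
tan δ = Δθ·L/(v·dt) = 0.535703  →  δ = 0.4918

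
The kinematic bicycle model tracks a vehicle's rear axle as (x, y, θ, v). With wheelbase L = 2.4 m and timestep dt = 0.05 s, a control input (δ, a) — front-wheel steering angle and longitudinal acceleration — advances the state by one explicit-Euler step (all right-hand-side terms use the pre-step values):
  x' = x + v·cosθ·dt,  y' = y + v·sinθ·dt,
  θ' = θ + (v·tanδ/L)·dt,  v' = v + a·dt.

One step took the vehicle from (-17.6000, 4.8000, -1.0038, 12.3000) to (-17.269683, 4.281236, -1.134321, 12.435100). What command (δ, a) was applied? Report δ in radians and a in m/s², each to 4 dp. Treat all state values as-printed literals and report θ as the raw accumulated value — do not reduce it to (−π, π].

a = (v'−v)/dt = (0.135100)/0.05 = 2.7020
Δθ = θ'−θ = -0.130521;  (v·dt/L) = 12.3000·0.05/2.4 = 0.256250
tan δ = Δθ·L/(v·dt) = -0.509350  →  δ = -0.4711

δ = -0.4711, a = 2.7020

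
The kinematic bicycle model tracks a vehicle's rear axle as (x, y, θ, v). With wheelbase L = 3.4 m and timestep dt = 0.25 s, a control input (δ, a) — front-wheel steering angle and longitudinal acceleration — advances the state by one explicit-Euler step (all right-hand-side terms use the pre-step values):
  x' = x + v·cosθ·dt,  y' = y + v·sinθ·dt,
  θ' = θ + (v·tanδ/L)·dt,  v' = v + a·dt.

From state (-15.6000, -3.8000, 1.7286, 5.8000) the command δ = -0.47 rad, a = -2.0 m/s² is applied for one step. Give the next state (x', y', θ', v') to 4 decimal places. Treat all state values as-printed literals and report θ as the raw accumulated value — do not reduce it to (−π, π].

x' = -15.6000 + 5.8000·cos(1.7286)·0.25 = -15.8279
y' = -3.8000 + 5.8000·sin(1.7286)·0.25 = -2.3680
θ' = 1.7286 + (5.8000/3.4)·tan(-0.47)·0.25 = 1.5120
v' = 5.8000 − 2.0000·0.25 = 5.3000

(-15.8279, -2.3680, 1.5120, 5.3000)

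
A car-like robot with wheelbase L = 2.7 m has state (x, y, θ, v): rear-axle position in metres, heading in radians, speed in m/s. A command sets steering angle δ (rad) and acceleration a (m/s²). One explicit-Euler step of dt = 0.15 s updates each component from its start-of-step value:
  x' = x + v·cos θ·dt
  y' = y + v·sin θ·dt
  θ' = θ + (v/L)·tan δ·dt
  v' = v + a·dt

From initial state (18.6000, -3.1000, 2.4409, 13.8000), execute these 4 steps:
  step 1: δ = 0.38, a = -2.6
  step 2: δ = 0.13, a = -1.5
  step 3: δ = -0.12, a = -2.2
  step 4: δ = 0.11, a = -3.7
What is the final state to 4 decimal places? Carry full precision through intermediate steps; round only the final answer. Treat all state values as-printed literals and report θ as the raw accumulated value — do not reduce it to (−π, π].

(11.4828, 0.3115, 2.8351, 12.3000)

after step 1 (δ=0.38, a=-2.6): (17.017701, -1.765373, 2.747116, 13.410000)
after step 2 (δ=0.13, a=-1.5): (15.160688, -0.992304, 2.844516, 13.185000)
after step 3 (δ=-0.12, a=-2.2): (13.269571, -0.413364, 2.756191, 12.855000)
after step 4 (δ=0.11, a=-3.7): (11.482763, 0.311525, 2.835068, 12.300000)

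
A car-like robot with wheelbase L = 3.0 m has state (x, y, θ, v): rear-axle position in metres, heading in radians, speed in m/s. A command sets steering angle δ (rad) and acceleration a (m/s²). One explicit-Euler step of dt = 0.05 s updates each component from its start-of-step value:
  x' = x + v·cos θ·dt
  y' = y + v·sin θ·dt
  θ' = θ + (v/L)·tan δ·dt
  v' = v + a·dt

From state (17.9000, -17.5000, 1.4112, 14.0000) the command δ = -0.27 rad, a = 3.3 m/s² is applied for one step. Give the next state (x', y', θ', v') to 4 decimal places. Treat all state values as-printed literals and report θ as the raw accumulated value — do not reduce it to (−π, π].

(18.0112, -16.8089, 1.3466, 14.1650)

x' = 17.9000 + 14.0000·cos(1.4112)·0.05 = 18.0112
y' = -17.5000 + 14.0000·sin(1.4112)·0.05 = -16.8089
θ' = 1.4112 + (14.0000/3.0)·tan(-0.27)·0.05 = 1.3466
v' = 14.0000 + 3.3000·0.05 = 14.1650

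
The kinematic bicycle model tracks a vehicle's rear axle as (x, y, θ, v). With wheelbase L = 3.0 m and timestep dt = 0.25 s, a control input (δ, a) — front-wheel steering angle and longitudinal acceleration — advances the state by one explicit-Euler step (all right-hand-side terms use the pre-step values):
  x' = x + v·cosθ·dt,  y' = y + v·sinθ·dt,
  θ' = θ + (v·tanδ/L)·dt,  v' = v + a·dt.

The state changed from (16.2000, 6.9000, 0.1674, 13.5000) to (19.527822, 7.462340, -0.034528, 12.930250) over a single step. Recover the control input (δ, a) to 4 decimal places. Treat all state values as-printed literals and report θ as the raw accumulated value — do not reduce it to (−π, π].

δ = -0.1776, a = -2.2790

a = (v'−v)/dt = (-0.569750)/0.25 = -2.2790
Δθ = θ'−θ = -0.201928;  (v·dt/L) = 13.5000·0.25/3.0 = 1.125000
tan δ = Δθ·L/(v·dt) = -0.179492  →  δ = -0.1776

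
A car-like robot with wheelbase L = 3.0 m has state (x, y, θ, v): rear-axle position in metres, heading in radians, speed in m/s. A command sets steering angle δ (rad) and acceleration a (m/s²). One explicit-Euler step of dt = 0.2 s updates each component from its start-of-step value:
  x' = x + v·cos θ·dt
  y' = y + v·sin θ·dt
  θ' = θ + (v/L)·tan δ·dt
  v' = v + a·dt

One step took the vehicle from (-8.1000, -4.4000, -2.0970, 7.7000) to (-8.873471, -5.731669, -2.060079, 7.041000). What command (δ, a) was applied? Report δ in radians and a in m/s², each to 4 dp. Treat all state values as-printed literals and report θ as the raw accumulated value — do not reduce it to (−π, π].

δ = 0.0718, a = -3.2950

a = (v'−v)/dt = (-0.659000)/0.2 = -3.2950
Δθ = θ'−θ = 0.036921;  (v·dt/L) = 7.7000·0.2/3.0 = 0.513333
tan δ = Δθ·L/(v·dt) = 0.071924  →  δ = 0.0718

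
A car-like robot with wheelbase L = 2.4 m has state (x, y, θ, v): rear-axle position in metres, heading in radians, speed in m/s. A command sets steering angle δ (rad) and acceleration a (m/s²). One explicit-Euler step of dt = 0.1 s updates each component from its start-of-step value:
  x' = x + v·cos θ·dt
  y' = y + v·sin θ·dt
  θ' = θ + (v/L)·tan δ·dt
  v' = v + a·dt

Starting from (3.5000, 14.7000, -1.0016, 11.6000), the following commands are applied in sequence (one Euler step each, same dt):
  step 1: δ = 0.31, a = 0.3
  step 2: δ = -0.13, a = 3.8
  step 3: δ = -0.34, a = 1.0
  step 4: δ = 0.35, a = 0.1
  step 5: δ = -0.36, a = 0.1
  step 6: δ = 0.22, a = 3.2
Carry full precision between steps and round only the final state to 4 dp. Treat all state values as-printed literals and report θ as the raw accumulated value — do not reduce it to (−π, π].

after step 1 (δ=0.31, a=0.3): (4.125188, 13.722892, -0.846775, 11.630000)
after step 2 (δ=-0.13, a=3.8): (4.895562, 12.851633, -0.910128, 12.010000)
after step 3 (δ=-0.34, a=1.0): (5.632549, 11.903344, -1.087144, 12.110000)
after step 4 (δ=0.35, a=0.1): (6.195683, 10.831243, -0.902957, 12.120000)
after step 5 (δ=-0.36, a=0.1): (6.946264, 9.879628, -1.093040, 12.130000)
after step 6 (δ=0.22, a=3.2): (7.503987, 8.802449, -0.980019, 12.450000)

(7.5040, 8.8024, -0.9800, 12.4500)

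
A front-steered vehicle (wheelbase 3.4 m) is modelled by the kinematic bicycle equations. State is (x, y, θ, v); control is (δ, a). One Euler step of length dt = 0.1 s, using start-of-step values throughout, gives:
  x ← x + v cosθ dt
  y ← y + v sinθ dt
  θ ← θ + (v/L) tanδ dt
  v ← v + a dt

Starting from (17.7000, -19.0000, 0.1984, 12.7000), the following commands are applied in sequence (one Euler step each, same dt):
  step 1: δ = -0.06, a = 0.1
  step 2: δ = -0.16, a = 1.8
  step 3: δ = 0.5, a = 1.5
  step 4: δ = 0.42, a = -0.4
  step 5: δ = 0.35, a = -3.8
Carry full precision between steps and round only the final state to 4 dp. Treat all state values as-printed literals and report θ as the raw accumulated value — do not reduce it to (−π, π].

after step 1 (δ=-0.06, a=0.1): (18.945087, -18.749682, 0.175961, 12.710000)
after step 2 (δ=-0.16, a=1.8): (20.196461, -18.527187, 0.115634, 12.890000)
after step 3 (δ=0.5, a=1.5): (21.476853, -18.378467, 0.322747, 13.040000)
after step 4 (δ=0.42, a=-0.4): (22.713524, -17.964874, 0.494020, 13.000000)
after step 5 (δ=0.35, a=-3.8): (23.858088, -17.348454, 0.633590, 12.620000)

(23.8581, -17.3485, 0.6336, 12.6200)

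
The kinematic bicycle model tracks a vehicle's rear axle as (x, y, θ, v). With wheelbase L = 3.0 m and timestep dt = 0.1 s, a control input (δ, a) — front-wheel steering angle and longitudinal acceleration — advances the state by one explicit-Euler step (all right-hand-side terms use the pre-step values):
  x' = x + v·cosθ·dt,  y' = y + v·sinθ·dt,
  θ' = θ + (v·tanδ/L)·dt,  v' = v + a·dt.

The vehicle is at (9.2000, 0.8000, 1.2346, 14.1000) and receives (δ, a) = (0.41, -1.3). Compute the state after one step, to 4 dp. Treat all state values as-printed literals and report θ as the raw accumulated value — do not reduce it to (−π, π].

x' = 9.2000 + 14.1000·cos(1.2346)·0.1 = 9.6652
y' = 0.8000 + 14.1000·sin(1.2346)·0.1 = 2.1311
θ' = 1.2346 + (14.1000/3.0)·tan(0.41)·0.1 = 1.4389
v' = 14.1000 − 1.3000·0.1 = 13.9700

(9.6652, 2.1311, 1.4389, 13.9700)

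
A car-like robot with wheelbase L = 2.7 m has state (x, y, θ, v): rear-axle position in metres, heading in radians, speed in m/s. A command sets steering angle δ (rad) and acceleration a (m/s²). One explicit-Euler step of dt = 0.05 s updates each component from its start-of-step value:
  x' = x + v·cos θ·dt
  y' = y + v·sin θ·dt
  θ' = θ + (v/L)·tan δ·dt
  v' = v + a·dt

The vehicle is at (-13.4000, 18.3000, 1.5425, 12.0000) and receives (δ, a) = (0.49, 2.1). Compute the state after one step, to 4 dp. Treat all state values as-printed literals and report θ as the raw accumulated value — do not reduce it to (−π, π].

x' = -13.4000 + 12.0000·cos(1.5425)·0.05 = -13.3830
y' = 18.3000 + 12.0000·sin(1.5425)·0.05 = 18.8998
θ' = 1.5425 + (12.0000/2.7)·tan(0.49)·0.05 = 1.6610
v' = 12.0000 + 2.1000·0.05 = 12.1050

(-13.3830, 18.8998, 1.6610, 12.1050)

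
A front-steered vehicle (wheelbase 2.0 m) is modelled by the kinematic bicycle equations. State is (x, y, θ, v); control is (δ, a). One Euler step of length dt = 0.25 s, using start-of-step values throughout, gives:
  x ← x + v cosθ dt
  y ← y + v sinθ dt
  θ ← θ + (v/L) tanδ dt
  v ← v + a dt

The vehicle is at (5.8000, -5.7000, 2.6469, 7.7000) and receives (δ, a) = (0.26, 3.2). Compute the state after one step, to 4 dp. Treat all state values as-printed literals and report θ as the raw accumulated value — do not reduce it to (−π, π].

x' = 5.8000 + 7.7000·cos(2.6469)·0.25 = 4.1058
y' = -5.7000 + 7.7000·sin(2.6469)·0.25 = -4.7861
θ' = 2.6469 + (7.7000/2.0)·tan(0.26)·0.25 = 2.9029
v' = 7.7000 + 3.2000·0.25 = 8.5000

(4.1058, -4.7861, 2.9029, 8.5000)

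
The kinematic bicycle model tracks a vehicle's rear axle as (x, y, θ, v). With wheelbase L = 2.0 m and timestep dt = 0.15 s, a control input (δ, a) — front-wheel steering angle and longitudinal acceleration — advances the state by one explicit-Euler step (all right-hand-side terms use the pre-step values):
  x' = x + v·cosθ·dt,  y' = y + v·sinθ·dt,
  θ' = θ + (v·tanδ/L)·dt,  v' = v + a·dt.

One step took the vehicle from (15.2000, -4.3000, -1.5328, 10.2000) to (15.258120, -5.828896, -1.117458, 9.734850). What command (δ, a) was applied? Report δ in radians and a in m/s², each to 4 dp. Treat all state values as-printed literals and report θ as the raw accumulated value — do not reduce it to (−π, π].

a = (v'−v)/dt = (-0.465150)/0.15 = -3.1010
Δθ = θ'−θ = 0.415342;  (v·dt/L) = 10.2000·0.15/2.0 = 0.765000
tan δ = Δθ·L/(v·dt) = 0.542931  →  δ = 0.4974

δ = 0.4974, a = -3.1010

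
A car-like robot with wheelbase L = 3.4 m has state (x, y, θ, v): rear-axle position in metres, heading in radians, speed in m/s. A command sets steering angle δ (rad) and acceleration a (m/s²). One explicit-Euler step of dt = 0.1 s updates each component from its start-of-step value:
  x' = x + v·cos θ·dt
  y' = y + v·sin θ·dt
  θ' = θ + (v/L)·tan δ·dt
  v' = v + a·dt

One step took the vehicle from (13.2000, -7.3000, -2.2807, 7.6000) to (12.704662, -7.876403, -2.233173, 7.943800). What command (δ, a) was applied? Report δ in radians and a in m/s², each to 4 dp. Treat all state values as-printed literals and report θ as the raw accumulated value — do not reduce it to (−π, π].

δ = 0.2095, a = 3.4380

a = (v'−v)/dt = (0.343800)/0.1 = 3.4380
Δθ = θ'−θ = 0.047527;  (v·dt/L) = 7.6000·0.1/3.4 = 0.223529
tan δ = Δθ·L/(v·dt) = 0.212621  →  δ = 0.2095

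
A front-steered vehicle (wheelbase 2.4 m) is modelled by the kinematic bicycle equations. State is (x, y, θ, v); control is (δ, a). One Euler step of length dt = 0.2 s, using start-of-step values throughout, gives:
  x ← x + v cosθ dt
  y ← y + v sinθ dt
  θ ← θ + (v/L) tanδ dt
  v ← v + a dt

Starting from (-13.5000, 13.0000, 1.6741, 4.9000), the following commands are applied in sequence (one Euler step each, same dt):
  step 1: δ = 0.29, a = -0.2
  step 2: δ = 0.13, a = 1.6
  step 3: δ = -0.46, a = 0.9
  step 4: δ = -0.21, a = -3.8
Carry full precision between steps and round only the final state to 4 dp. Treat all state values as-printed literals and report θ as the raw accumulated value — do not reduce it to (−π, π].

after step 1 (δ=0.29, a=-0.2): (-13.601058, 13.974776, 1.795952, 4.860000)
after step 2 (δ=0.13, a=1.6): (-13.818064, 14.922242, 1.848901, 5.180000)
after step 3 (δ=-0.46, a=0.9): (-14.102481, 15.918436, 1.635032, 5.360000)
after step 4 (δ=-0.21, a=-3.8): (-14.171294, 16.988225, 1.539828, 4.600000)

(-14.1713, 16.9882, 1.5398, 4.6000)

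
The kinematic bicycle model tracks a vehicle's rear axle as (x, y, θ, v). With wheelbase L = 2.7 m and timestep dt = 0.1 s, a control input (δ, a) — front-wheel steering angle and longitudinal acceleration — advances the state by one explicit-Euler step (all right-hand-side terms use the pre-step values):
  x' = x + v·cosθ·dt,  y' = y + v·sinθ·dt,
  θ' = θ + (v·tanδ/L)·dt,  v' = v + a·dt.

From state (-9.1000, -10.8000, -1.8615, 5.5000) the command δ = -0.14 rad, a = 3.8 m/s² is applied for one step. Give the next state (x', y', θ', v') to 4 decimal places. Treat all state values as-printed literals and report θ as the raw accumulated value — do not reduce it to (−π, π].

x' = -9.1000 + 5.5000·cos(-1.8615)·0.1 = -9.2576
y' = -10.8000 + 5.5000·sin(-1.8615)·0.1 = -11.3269
θ' = -1.8615 + (5.5000/2.7)·tan(-0.14)·0.1 = -1.8902
v' = 5.5000 + 3.8000·0.1 = 5.8800

(-9.2576, -11.3269, -1.8902, 5.8800)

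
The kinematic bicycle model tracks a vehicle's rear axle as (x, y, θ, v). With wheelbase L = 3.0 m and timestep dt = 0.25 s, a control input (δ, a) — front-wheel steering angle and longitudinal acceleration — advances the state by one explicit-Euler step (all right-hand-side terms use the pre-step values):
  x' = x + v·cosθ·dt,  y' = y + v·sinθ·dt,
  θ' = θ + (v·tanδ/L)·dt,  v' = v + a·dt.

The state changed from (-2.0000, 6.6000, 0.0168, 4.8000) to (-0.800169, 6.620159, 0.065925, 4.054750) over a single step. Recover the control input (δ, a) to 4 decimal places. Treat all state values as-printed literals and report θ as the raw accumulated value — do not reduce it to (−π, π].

δ = 0.1222, a = -2.9810

a = (v'−v)/dt = (-0.745250)/0.25 = -2.9810
Δθ = θ'−θ = 0.049125;  (v·dt/L) = 4.8000·0.25/3.0 = 0.400000
tan δ = Δθ·L/(v·dt) = 0.122813  →  δ = 0.1222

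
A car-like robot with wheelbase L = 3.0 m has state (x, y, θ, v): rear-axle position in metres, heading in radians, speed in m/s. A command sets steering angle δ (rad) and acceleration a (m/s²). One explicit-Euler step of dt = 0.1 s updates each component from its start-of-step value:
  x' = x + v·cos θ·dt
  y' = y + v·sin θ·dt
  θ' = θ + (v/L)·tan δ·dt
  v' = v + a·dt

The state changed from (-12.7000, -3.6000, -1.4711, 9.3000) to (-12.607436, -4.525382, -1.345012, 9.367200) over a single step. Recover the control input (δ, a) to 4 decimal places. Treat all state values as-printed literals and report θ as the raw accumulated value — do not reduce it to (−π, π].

δ = 0.3863, a = 0.6720

a = (v'−v)/dt = (0.067200)/0.1 = 0.6720
Δθ = θ'−θ = 0.126088;  (v·dt/L) = 9.3000·0.1/3.0 = 0.310000
tan δ = Δθ·L/(v·dt) = 0.406735  →  δ = 0.3863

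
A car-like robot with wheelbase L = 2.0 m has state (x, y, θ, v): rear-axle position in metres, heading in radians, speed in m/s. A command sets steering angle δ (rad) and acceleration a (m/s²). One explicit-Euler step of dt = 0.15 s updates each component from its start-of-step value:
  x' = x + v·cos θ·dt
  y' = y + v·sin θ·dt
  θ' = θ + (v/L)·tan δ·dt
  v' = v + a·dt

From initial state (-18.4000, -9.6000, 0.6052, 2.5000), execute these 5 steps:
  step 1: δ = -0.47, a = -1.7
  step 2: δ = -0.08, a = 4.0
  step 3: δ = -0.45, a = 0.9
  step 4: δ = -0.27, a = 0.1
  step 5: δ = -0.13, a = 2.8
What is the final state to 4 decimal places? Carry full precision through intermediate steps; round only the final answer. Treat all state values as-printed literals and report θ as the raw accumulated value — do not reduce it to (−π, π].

(-16.5848, -8.7014, 0.3022, 3.4150)

after step 1 (δ=-0.47, a=-1.7): (-18.091604, -9.386653, 0.509956, 2.245000)
after step 2 (δ=-0.08, a=4.0): (-17.797700, -9.222272, 0.496458, 2.845000)
after step 3 (δ=-0.45, a=0.9): (-17.422470, -9.019005, 0.393386, 2.980000)
after step 4 (δ=-0.27, a=0.1): (-17.009613, -8.847662, 0.331530, 2.995000)
after step 5 (δ=-0.13, a=2.8): (-16.584827, -8.701435, 0.302163, 3.415000)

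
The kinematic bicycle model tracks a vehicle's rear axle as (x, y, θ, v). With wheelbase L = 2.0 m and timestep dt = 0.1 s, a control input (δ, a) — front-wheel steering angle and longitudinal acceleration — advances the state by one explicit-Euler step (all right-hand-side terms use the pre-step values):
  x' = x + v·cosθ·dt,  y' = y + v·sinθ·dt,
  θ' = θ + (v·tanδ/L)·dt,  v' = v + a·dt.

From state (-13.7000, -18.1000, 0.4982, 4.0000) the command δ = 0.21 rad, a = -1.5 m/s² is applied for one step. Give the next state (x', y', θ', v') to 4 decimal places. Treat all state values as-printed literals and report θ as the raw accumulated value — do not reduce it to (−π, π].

(-13.3486, -17.9089, 0.5408, 3.8500)

x' = -13.7000 + 4.0000·cos(0.4982)·0.1 = -13.3486
y' = -18.1000 + 4.0000·sin(0.4982)·0.1 = -17.9089
θ' = 0.4982 + (4.0000/2.0)·tan(0.21)·0.1 = 0.5408
v' = 4.0000 − 1.5000·0.1 = 3.8500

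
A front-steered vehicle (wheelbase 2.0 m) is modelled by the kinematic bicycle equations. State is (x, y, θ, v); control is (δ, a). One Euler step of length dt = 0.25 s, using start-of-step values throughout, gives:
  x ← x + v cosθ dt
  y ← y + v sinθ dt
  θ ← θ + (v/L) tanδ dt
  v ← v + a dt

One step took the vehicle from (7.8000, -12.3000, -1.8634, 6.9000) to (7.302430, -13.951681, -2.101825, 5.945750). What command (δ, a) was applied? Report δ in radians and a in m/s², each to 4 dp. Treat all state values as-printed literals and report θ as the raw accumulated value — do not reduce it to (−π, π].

a = (v'−v)/dt = (-0.954250)/0.25 = -3.8170
Δθ = θ'−θ = -0.238425;  (v·dt/L) = 6.9000·0.25/2.0 = 0.862500
tan δ = Δθ·L/(v·dt) = -0.276435  →  δ = -0.2697

δ = -0.2697, a = -3.8170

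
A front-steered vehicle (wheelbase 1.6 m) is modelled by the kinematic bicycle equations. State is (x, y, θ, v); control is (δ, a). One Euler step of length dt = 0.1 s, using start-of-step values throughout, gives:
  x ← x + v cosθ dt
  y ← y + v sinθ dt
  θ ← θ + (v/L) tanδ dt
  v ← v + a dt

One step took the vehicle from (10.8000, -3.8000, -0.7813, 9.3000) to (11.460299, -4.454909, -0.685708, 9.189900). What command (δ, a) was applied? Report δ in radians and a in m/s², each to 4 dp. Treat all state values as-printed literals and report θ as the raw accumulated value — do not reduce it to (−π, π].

a = (v'−v)/dt = (-0.110100)/0.1 = -1.1010
Δθ = θ'−θ = 0.095592;  (v·dt/L) = 9.3000·0.1/1.6 = 0.581250
tan δ = Δθ·L/(v·dt) = 0.164459  →  δ = 0.1630

δ = 0.1630, a = -1.1010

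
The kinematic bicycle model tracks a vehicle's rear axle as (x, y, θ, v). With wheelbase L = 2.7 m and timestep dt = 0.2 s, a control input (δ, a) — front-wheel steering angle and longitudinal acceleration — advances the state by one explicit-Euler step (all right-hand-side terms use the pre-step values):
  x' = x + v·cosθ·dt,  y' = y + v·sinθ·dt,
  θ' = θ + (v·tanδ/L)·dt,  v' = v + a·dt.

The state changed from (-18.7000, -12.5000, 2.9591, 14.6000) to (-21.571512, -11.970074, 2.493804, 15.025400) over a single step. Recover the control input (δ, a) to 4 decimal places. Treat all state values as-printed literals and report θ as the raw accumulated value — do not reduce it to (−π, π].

a = (v'−v)/dt = (0.425400)/0.2 = 2.1270
Δθ = θ'−θ = -0.465296;  (v·dt/L) = 14.6000·0.2/2.7 = 1.081481
tan δ = Δθ·L/(v·dt) = -0.430239  →  δ = -0.4063

δ = -0.4063, a = 2.1270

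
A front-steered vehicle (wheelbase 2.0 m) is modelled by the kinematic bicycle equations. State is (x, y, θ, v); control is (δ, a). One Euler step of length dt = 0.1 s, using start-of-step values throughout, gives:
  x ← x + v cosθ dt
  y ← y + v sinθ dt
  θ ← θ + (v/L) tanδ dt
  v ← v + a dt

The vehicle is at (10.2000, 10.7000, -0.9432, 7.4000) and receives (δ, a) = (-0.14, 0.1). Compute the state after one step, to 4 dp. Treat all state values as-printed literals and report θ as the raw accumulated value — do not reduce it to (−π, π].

x' = 10.2000 + 7.4000·cos(-0.9432)·0.1 = 10.6345
y' = 10.7000 + 7.4000·sin(-0.9432)·0.1 = 10.1010
θ' = -0.9432 + (7.4000/2.0)·tan(-0.14)·0.1 = -0.9953
v' = 7.4000 + 0.1000·0.1 = 7.4100

(10.6345, 10.1010, -0.9953, 7.4100)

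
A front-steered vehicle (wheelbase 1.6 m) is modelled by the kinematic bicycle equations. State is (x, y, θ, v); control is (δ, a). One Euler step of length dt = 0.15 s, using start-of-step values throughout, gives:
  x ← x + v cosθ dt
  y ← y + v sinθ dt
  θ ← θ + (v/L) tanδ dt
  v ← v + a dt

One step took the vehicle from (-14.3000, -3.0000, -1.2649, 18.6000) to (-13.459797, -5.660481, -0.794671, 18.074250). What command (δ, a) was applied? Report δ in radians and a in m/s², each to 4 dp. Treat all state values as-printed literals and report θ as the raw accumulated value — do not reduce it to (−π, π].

a = (v'−v)/dt = (-0.525750)/0.15 = -3.5050
Δθ = θ'−θ = 0.470229;  (v·dt/L) = 18.6000·0.15/1.6 = 1.743750
tan δ = Δθ·L/(v·dt) = 0.269665  →  δ = 0.2634

δ = 0.2634, a = -3.5050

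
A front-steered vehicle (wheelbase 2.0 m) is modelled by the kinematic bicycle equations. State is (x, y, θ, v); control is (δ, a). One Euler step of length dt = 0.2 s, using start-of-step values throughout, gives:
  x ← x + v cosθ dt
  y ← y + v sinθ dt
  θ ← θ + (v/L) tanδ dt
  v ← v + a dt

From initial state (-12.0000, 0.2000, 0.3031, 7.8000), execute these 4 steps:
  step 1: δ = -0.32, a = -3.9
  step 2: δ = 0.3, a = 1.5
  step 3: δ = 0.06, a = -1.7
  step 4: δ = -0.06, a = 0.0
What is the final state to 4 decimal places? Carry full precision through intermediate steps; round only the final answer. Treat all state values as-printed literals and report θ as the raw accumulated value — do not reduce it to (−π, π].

(-6.3631, 1.5273, 0.2638, 6.9800)

after step 1 (δ=-0.32, a=-3.9): (-10.511111, 0.665629, 0.044616, 7.020000)
after step 2 (δ=0.3, a=1.5): (-9.108509, 0.728250, 0.261770, 7.320000)
after step 3 (δ=0.06, a=-1.7): (-7.694382, 1.107120, 0.305743, 6.980000)
after step 4 (δ=-0.06, a=0.0): (-6.363124, 1.527318, 0.263813, 6.980000)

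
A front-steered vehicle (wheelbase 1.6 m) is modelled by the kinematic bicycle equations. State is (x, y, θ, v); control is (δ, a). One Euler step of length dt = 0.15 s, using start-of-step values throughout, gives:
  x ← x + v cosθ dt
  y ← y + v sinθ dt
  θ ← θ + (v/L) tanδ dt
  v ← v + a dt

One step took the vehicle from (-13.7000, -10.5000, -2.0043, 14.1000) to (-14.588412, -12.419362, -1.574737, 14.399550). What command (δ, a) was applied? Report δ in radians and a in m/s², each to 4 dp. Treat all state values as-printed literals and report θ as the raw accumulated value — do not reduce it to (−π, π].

a = (v'−v)/dt = (0.299550)/0.15 = 1.9970
Δθ = θ'−θ = 0.429563;  (v·dt/L) = 14.1000·0.15/1.6 = 1.321875
tan δ = Δθ·L/(v·dt) = 0.324965  →  δ = 0.3142

δ = 0.3142, a = 1.9970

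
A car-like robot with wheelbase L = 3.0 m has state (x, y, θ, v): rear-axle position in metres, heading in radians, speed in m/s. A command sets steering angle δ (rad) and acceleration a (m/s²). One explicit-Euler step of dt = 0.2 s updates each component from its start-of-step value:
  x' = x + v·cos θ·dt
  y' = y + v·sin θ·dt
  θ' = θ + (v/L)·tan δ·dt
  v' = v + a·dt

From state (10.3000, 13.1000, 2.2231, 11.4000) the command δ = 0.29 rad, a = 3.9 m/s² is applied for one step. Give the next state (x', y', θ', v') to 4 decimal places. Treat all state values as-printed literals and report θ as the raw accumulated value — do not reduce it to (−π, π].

x' = 10.3000 + 11.4000·cos(2.2231)·0.2 = 8.9160
y' = 13.1000 + 11.4000·sin(2.2231)·0.2 = 14.9119
θ' = 2.2231 + (11.4000/3.0)·tan(0.29)·0.2 = 2.4499
v' = 11.4000 + 3.9000·0.2 = 12.1800

(8.9160, 14.9119, 2.4499, 12.1800)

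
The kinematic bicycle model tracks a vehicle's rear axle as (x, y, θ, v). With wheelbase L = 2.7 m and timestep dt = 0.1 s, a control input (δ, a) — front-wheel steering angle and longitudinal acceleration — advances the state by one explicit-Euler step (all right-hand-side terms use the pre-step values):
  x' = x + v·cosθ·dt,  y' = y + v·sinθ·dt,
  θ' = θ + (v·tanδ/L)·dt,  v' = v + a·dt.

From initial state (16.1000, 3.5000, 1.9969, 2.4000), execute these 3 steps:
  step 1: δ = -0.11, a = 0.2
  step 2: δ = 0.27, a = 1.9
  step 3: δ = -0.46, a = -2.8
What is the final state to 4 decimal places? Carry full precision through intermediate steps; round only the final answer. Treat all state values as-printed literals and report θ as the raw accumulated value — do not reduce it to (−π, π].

(15.7915, 4.1759, 1.9640, 2.3300)

after step 1 (δ=-0.11, a=0.2): (16.000802, 3.718540, 1.987083, 2.420000)
after step 2 (δ=0.27, a=1.9): (15.902945, 3.939872, 2.011888, 2.610000)
after step 3 (δ=-0.46, a=-2.8): (15.791517, 4.175891, 1.963995, 2.330000)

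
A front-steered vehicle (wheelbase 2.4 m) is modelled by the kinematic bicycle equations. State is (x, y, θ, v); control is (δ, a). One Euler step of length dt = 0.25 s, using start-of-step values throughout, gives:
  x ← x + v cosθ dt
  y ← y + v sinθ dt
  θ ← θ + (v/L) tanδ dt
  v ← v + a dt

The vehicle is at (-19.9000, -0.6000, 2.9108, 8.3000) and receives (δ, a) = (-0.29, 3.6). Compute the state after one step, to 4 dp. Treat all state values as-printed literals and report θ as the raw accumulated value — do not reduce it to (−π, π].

(-21.9200, -0.1253, 2.6528, 9.2000)

x' = -19.9000 + 8.3000·cos(2.9108)·0.25 = -21.9200
y' = -0.6000 + 8.3000·sin(2.9108)·0.25 = -0.1253
θ' = 2.9108 + (8.3000/2.4)·tan(-0.29)·0.25 = 2.6528
v' = 8.3000 + 3.6000·0.25 = 9.2000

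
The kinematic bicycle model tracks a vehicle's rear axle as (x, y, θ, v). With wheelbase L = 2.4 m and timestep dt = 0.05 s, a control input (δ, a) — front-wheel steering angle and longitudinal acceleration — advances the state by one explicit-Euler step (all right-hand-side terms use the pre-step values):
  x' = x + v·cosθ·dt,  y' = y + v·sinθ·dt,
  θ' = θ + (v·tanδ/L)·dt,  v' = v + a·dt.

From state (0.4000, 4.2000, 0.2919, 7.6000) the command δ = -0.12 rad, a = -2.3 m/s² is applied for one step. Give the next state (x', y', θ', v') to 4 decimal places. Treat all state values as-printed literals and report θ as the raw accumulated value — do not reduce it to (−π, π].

x' = 0.4000 + 7.6000·cos(0.2919)·0.05 = 0.7639
y' = 4.2000 + 7.6000·sin(0.2919)·0.05 = 4.3094
θ' = 0.2919 + (7.6000/2.4)·tan(-0.12)·0.05 = 0.2728
v' = 7.6000 − 2.3000·0.05 = 7.4850

(0.7639, 4.3094, 0.2728, 7.4850)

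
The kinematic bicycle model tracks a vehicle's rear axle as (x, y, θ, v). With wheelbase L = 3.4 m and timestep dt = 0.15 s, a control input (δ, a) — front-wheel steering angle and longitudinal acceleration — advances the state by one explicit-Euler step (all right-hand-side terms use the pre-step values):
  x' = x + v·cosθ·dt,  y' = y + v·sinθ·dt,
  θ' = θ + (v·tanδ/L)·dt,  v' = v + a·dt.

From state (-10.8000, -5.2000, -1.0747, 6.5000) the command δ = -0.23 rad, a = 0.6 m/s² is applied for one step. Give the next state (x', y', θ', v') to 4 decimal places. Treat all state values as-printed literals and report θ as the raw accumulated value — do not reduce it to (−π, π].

(-10.3359, -6.0575, -1.1418, 6.5900)

x' = -10.8000 + 6.5000·cos(-1.0747)·0.15 = -10.3359
y' = -5.2000 + 6.5000·sin(-1.0747)·0.15 = -6.0575
θ' = -1.0747 + (6.5000/3.4)·tan(-0.23)·0.15 = -1.1418
v' = 6.5000 + 0.6000·0.15 = 6.5900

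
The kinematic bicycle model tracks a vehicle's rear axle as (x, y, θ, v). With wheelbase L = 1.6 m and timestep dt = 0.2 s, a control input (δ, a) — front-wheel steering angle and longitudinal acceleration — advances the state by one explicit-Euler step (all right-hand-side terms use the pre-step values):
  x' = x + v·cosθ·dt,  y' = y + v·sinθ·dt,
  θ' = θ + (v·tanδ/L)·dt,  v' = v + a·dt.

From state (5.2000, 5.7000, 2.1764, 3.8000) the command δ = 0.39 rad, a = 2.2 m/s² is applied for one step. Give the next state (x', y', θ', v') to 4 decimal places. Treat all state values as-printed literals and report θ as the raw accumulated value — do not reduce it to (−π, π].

(4.7674, 6.3248, 2.3717, 4.2400)

x' = 5.2000 + 3.8000·cos(2.1764)·0.2 = 4.7674
y' = 5.7000 + 3.8000·sin(2.1764)·0.2 = 6.3248
θ' = 2.1764 + (3.8000/1.6)·tan(0.39)·0.2 = 2.3717
v' = 3.8000 + 2.2000·0.2 = 4.2400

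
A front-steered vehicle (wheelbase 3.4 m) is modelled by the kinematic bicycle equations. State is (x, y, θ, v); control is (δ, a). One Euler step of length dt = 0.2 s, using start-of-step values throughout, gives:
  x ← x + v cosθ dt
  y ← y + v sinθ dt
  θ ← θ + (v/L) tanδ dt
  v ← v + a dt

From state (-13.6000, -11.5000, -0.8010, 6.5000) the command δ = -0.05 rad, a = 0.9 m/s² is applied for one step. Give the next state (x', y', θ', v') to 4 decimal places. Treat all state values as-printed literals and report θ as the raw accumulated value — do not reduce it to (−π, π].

(-12.6952, -12.4335, -0.8201, 6.6800)

x' = -13.6000 + 6.5000·cos(-0.8010)·0.2 = -12.6952
y' = -11.5000 + 6.5000·sin(-0.8010)·0.2 = -12.4335
θ' = -0.8010 + (6.5000/3.4)·tan(-0.05)·0.2 = -0.8201
v' = 6.5000 + 0.9000·0.2 = 6.6800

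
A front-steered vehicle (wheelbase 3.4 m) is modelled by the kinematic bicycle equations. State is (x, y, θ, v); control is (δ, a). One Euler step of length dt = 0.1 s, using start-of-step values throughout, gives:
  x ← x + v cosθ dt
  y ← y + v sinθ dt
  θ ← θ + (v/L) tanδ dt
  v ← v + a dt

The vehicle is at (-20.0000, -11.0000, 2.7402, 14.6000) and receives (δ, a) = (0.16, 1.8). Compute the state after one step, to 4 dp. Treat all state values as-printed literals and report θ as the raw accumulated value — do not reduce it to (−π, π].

x' = -20.0000 + 14.6000·cos(2.7402)·0.1 = -21.3440
y' = -11.0000 + 14.6000·sin(2.7402)·0.1 = -10.4296
θ' = 2.7402 + (14.6000/3.4)·tan(0.16)·0.1 = 2.8095
v' = 14.6000 + 1.8000·0.1 = 14.7800

(-21.3440, -10.4296, 2.8095, 14.7800)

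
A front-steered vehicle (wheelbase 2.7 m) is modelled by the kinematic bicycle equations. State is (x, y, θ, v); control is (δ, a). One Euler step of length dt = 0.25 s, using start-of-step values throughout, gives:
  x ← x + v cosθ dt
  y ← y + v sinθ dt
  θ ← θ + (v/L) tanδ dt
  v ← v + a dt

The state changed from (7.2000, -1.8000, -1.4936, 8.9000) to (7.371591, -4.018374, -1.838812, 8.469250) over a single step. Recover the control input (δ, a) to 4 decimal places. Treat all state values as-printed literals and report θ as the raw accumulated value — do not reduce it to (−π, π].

δ = -0.3967, a = -1.7230

a = (v'−v)/dt = (-0.430750)/0.25 = -1.7230
Δθ = θ'−θ = -0.345212;  (v·dt/L) = 8.9000·0.25/2.7 = 0.824074
tan δ = Δθ·L/(v·dt) = -0.418909  →  δ = -0.3967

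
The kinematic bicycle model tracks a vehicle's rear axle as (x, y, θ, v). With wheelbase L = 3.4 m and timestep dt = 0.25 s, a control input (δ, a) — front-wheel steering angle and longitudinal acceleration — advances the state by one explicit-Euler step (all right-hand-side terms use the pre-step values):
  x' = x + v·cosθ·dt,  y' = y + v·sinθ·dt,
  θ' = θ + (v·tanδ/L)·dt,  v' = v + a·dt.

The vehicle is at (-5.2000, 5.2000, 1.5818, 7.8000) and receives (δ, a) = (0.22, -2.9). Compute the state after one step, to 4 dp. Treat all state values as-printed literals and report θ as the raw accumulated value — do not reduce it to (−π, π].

x' = -5.2000 + 7.8000·cos(1.5818)·0.25 = -5.2215
y' = 5.2000 + 7.8000·sin(1.5818)·0.25 = 7.1499
θ' = 1.5818 + (7.8000/3.4)·tan(0.22)·0.25 = 1.7101
v' = 7.8000 − 2.9000·0.25 = 7.0750

(-5.2215, 7.1499, 1.7101, 7.0750)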